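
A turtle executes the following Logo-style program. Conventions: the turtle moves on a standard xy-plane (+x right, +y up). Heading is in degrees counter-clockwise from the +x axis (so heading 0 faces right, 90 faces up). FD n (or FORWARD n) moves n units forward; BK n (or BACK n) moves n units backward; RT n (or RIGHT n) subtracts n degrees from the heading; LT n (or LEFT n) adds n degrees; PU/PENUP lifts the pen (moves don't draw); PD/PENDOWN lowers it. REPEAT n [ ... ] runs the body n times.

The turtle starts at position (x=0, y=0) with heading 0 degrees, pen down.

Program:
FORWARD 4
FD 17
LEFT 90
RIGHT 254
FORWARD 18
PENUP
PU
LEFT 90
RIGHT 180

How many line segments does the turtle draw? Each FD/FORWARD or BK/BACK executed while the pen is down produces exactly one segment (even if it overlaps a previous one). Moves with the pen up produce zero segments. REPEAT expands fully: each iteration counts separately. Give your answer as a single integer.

Answer: 3

Derivation:
Executing turtle program step by step:
Start: pos=(0,0), heading=0, pen down
FD 4: (0,0) -> (4,0) [heading=0, draw]
FD 17: (4,0) -> (21,0) [heading=0, draw]
LT 90: heading 0 -> 90
RT 254: heading 90 -> 196
FD 18: (21,0) -> (3.697,-4.961) [heading=196, draw]
PU: pen up
PU: pen up
LT 90: heading 196 -> 286
RT 180: heading 286 -> 106
Final: pos=(3.697,-4.961), heading=106, 3 segment(s) drawn
Segments drawn: 3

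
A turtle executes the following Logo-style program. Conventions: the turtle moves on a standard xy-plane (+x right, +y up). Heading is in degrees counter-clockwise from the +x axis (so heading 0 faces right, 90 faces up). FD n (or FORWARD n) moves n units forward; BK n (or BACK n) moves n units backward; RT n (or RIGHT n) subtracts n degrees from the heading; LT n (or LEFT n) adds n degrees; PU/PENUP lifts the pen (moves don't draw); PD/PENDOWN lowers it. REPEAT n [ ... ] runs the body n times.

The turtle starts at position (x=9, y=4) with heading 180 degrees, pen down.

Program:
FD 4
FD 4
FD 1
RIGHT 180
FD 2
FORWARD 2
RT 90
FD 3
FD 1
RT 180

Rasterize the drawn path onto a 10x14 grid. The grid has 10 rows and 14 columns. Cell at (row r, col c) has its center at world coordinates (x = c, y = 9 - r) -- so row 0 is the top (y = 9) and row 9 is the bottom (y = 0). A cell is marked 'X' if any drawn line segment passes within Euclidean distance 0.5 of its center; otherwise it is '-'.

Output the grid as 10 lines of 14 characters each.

Answer: --------------
--------------
--------------
--------------
--------------
XXXXXXXXXX----
----X---------
----X---------
----X---------
----X---------

Derivation:
Segment 0: (9,4) -> (5,4)
Segment 1: (5,4) -> (1,4)
Segment 2: (1,4) -> (0,4)
Segment 3: (0,4) -> (2,4)
Segment 4: (2,4) -> (4,4)
Segment 5: (4,4) -> (4,1)
Segment 6: (4,1) -> (4,0)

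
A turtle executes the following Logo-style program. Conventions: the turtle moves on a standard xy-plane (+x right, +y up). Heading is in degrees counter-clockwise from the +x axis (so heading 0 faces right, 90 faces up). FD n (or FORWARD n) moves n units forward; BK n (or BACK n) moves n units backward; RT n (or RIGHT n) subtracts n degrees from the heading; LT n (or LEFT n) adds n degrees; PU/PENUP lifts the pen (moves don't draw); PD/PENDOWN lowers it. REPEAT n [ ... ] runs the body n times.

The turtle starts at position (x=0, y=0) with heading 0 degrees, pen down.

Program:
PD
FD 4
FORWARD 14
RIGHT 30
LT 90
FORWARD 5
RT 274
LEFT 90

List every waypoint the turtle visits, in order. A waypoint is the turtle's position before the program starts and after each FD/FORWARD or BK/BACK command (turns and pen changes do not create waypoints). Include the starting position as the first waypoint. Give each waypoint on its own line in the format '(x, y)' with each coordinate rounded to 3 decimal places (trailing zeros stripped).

Answer: (0, 0)
(4, 0)
(18, 0)
(20.5, 4.33)

Derivation:
Executing turtle program step by step:
Start: pos=(0,0), heading=0, pen down
PD: pen down
FD 4: (0,0) -> (4,0) [heading=0, draw]
FD 14: (4,0) -> (18,0) [heading=0, draw]
RT 30: heading 0 -> 330
LT 90: heading 330 -> 60
FD 5: (18,0) -> (20.5,4.33) [heading=60, draw]
RT 274: heading 60 -> 146
LT 90: heading 146 -> 236
Final: pos=(20.5,4.33), heading=236, 3 segment(s) drawn
Waypoints (4 total):
(0, 0)
(4, 0)
(18, 0)
(20.5, 4.33)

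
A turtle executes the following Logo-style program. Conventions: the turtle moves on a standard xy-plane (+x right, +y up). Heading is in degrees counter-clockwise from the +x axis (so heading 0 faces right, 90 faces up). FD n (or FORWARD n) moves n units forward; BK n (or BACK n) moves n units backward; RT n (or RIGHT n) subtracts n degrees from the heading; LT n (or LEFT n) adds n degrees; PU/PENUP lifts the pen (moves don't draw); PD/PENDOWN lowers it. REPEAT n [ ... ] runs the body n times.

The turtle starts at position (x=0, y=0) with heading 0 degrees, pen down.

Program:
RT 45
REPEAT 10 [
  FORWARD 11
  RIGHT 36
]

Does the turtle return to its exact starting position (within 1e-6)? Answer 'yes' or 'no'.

Executing turtle program step by step:
Start: pos=(0,0), heading=0, pen down
RT 45: heading 0 -> 315
REPEAT 10 [
  -- iteration 1/10 --
  FD 11: (0,0) -> (7.778,-7.778) [heading=315, draw]
  RT 36: heading 315 -> 279
  -- iteration 2/10 --
  FD 11: (7.778,-7.778) -> (9.499,-18.643) [heading=279, draw]
  RT 36: heading 279 -> 243
  -- iteration 3/10 --
  FD 11: (9.499,-18.643) -> (4.505,-28.444) [heading=243, draw]
  RT 36: heading 243 -> 207
  -- iteration 4/10 --
  FD 11: (4.505,-28.444) -> (-5.296,-33.438) [heading=207, draw]
  RT 36: heading 207 -> 171
  -- iteration 5/10 --
  FD 11: (-5.296,-33.438) -> (-16.161,-31.717) [heading=171, draw]
  RT 36: heading 171 -> 135
  -- iteration 6/10 --
  FD 11: (-16.161,-31.717) -> (-23.939,-23.939) [heading=135, draw]
  RT 36: heading 135 -> 99
  -- iteration 7/10 --
  FD 11: (-23.939,-23.939) -> (-25.66,-13.074) [heading=99, draw]
  RT 36: heading 99 -> 63
  -- iteration 8/10 --
  FD 11: (-25.66,-13.074) -> (-20.666,-3.273) [heading=63, draw]
  RT 36: heading 63 -> 27
  -- iteration 9/10 --
  FD 11: (-20.666,-3.273) -> (-10.865,1.721) [heading=27, draw]
  RT 36: heading 27 -> 351
  -- iteration 10/10 --
  FD 11: (-10.865,1.721) -> (0,0) [heading=351, draw]
  RT 36: heading 351 -> 315
]
Final: pos=(0,0), heading=315, 10 segment(s) drawn

Start position: (0, 0)
Final position: (0, 0)
Distance = 0; < 1e-6 -> CLOSED

Answer: yes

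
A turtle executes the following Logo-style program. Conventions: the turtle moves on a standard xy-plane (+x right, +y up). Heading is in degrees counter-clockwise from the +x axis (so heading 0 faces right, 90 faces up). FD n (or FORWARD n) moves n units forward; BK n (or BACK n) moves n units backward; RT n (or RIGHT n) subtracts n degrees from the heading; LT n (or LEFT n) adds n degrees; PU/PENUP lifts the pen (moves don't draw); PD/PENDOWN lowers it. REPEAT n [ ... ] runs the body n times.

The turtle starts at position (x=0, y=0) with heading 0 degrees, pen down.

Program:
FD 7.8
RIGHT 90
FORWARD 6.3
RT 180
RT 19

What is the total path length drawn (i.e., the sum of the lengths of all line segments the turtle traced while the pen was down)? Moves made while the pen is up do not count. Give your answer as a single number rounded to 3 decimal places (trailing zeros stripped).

Answer: 14.1

Derivation:
Executing turtle program step by step:
Start: pos=(0,0), heading=0, pen down
FD 7.8: (0,0) -> (7.8,0) [heading=0, draw]
RT 90: heading 0 -> 270
FD 6.3: (7.8,0) -> (7.8,-6.3) [heading=270, draw]
RT 180: heading 270 -> 90
RT 19: heading 90 -> 71
Final: pos=(7.8,-6.3), heading=71, 2 segment(s) drawn

Segment lengths:
  seg 1: (0,0) -> (7.8,0), length = 7.8
  seg 2: (7.8,0) -> (7.8,-6.3), length = 6.3
Total = 14.1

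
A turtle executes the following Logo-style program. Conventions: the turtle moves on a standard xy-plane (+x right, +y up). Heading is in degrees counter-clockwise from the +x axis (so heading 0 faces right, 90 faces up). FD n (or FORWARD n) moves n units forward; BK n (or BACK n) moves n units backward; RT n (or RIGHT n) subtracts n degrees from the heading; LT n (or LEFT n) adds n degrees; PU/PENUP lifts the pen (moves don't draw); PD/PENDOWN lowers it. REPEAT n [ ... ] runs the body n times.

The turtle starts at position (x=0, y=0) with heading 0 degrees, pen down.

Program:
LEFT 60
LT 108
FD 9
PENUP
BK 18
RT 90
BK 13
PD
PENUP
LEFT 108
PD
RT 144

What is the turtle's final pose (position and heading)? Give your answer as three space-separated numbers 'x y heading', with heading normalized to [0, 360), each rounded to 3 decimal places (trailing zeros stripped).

Executing turtle program step by step:
Start: pos=(0,0), heading=0, pen down
LT 60: heading 0 -> 60
LT 108: heading 60 -> 168
FD 9: (0,0) -> (-8.803,1.871) [heading=168, draw]
PU: pen up
BK 18: (-8.803,1.871) -> (8.803,-1.871) [heading=168, move]
RT 90: heading 168 -> 78
BK 13: (8.803,-1.871) -> (6.1,-14.587) [heading=78, move]
PD: pen down
PU: pen up
LT 108: heading 78 -> 186
PD: pen down
RT 144: heading 186 -> 42
Final: pos=(6.1,-14.587), heading=42, 1 segment(s) drawn

Answer: 6.1 -14.587 42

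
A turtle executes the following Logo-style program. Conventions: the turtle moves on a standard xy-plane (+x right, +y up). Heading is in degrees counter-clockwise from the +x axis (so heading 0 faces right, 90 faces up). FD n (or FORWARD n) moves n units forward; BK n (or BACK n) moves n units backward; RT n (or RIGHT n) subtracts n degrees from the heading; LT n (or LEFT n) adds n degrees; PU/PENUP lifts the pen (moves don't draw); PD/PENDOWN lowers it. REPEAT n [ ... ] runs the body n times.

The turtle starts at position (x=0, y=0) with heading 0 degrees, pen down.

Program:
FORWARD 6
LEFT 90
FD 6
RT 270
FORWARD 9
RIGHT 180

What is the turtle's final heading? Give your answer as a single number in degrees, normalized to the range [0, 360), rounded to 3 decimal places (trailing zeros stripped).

Answer: 0

Derivation:
Executing turtle program step by step:
Start: pos=(0,0), heading=0, pen down
FD 6: (0,0) -> (6,0) [heading=0, draw]
LT 90: heading 0 -> 90
FD 6: (6,0) -> (6,6) [heading=90, draw]
RT 270: heading 90 -> 180
FD 9: (6,6) -> (-3,6) [heading=180, draw]
RT 180: heading 180 -> 0
Final: pos=(-3,6), heading=0, 3 segment(s) drawn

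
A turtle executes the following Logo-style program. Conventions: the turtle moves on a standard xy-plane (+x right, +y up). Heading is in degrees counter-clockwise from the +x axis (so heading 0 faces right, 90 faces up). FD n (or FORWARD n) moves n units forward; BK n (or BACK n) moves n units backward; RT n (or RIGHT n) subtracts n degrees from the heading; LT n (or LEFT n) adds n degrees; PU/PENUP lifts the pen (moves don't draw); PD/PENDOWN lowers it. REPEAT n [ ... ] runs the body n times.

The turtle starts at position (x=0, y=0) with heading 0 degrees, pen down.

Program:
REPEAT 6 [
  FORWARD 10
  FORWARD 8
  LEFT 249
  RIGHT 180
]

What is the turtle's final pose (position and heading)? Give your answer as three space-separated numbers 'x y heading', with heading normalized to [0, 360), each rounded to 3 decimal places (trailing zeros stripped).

Answer: 14.304 -1.883 54

Derivation:
Executing turtle program step by step:
Start: pos=(0,0), heading=0, pen down
REPEAT 6 [
  -- iteration 1/6 --
  FD 10: (0,0) -> (10,0) [heading=0, draw]
  FD 8: (10,0) -> (18,0) [heading=0, draw]
  LT 249: heading 0 -> 249
  RT 180: heading 249 -> 69
  -- iteration 2/6 --
  FD 10: (18,0) -> (21.584,9.336) [heading=69, draw]
  FD 8: (21.584,9.336) -> (24.451,16.804) [heading=69, draw]
  LT 249: heading 69 -> 318
  RT 180: heading 318 -> 138
  -- iteration 3/6 --
  FD 10: (24.451,16.804) -> (17.019,23.496) [heading=138, draw]
  FD 8: (17.019,23.496) -> (11.074,28.849) [heading=138, draw]
  LT 249: heading 138 -> 27
  RT 180: heading 27 -> 207
  -- iteration 4/6 --
  FD 10: (11.074,28.849) -> (2.164,24.309) [heading=207, draw]
  FD 8: (2.164,24.309) -> (-4.964,20.677) [heading=207, draw]
  LT 249: heading 207 -> 96
  RT 180: heading 96 -> 276
  -- iteration 5/6 --
  FD 10: (-4.964,20.677) -> (-3.919,10.732) [heading=276, draw]
  FD 8: (-3.919,10.732) -> (-3.083,2.776) [heading=276, draw]
  LT 249: heading 276 -> 165
  RT 180: heading 165 -> 345
  -- iteration 6/6 --
  FD 10: (-3.083,2.776) -> (6.577,0.187) [heading=345, draw]
  FD 8: (6.577,0.187) -> (14.304,-1.883) [heading=345, draw]
  LT 249: heading 345 -> 234
  RT 180: heading 234 -> 54
]
Final: pos=(14.304,-1.883), heading=54, 12 segment(s) drawn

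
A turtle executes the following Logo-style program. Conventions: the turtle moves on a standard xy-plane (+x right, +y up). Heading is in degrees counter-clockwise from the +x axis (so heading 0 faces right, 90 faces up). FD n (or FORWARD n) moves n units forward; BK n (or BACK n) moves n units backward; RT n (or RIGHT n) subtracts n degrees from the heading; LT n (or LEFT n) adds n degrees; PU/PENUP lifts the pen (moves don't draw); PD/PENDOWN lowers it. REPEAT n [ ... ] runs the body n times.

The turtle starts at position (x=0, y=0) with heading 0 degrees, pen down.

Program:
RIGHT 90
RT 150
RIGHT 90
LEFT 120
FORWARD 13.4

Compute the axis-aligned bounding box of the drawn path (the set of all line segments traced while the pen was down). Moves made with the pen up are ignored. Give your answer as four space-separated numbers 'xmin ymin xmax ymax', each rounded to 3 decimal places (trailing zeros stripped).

Executing turtle program step by step:
Start: pos=(0,0), heading=0, pen down
RT 90: heading 0 -> 270
RT 150: heading 270 -> 120
RT 90: heading 120 -> 30
LT 120: heading 30 -> 150
FD 13.4: (0,0) -> (-11.605,6.7) [heading=150, draw]
Final: pos=(-11.605,6.7), heading=150, 1 segment(s) drawn

Segment endpoints: x in {-11.605, 0}, y in {0, 6.7}
xmin=-11.605, ymin=0, xmax=0, ymax=6.7

Answer: -11.605 0 0 6.7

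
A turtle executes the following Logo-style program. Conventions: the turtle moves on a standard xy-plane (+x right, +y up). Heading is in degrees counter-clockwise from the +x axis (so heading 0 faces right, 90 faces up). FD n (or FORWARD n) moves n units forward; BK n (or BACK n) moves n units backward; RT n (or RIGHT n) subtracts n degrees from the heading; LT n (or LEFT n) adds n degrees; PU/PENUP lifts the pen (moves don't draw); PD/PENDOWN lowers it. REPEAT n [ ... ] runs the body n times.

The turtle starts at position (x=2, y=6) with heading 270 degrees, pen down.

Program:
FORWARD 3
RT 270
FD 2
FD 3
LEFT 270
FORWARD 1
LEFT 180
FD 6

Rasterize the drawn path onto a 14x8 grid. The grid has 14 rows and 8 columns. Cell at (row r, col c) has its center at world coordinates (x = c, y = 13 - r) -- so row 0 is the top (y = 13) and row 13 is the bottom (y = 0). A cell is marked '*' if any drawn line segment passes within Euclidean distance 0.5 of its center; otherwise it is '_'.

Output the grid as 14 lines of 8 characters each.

Segment 0: (2,6) -> (2,3)
Segment 1: (2,3) -> (4,3)
Segment 2: (4,3) -> (7,3)
Segment 3: (7,3) -> (7,2)
Segment 4: (7,2) -> (7,8)

Answer: ________
________
________
________
________
_______*
_______*
__*____*
__*____*
__*____*
__******
_______*
________
________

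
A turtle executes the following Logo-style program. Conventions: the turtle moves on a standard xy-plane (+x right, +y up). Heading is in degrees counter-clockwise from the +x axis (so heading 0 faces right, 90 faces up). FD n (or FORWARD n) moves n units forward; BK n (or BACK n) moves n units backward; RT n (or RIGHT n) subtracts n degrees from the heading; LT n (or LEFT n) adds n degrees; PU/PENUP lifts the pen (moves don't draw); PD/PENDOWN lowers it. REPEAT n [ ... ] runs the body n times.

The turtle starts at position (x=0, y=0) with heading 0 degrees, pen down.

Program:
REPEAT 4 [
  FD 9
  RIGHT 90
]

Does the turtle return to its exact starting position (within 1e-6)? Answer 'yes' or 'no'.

Answer: yes

Derivation:
Executing turtle program step by step:
Start: pos=(0,0), heading=0, pen down
REPEAT 4 [
  -- iteration 1/4 --
  FD 9: (0,0) -> (9,0) [heading=0, draw]
  RT 90: heading 0 -> 270
  -- iteration 2/4 --
  FD 9: (9,0) -> (9,-9) [heading=270, draw]
  RT 90: heading 270 -> 180
  -- iteration 3/4 --
  FD 9: (9,-9) -> (0,-9) [heading=180, draw]
  RT 90: heading 180 -> 90
  -- iteration 4/4 --
  FD 9: (0,-9) -> (0,0) [heading=90, draw]
  RT 90: heading 90 -> 0
]
Final: pos=(0,0), heading=0, 4 segment(s) drawn

Start position: (0, 0)
Final position: (0, 0)
Distance = 0; < 1e-6 -> CLOSED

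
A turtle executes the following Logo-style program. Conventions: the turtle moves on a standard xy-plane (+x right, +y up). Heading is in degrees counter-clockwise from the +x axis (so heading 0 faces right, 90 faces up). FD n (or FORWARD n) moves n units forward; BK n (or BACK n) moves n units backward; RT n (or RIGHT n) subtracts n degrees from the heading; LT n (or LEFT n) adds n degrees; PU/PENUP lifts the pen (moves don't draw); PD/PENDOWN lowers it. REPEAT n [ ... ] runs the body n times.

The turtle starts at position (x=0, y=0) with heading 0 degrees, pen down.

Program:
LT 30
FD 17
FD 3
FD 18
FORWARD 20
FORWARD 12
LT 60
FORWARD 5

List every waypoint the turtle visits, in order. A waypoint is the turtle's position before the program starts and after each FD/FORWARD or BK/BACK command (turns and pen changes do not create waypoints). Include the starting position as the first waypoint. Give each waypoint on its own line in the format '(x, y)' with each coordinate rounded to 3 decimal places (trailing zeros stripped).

Executing turtle program step by step:
Start: pos=(0,0), heading=0, pen down
LT 30: heading 0 -> 30
FD 17: (0,0) -> (14.722,8.5) [heading=30, draw]
FD 3: (14.722,8.5) -> (17.321,10) [heading=30, draw]
FD 18: (17.321,10) -> (32.909,19) [heading=30, draw]
FD 20: (32.909,19) -> (50.229,29) [heading=30, draw]
FD 12: (50.229,29) -> (60.622,35) [heading=30, draw]
LT 60: heading 30 -> 90
FD 5: (60.622,35) -> (60.622,40) [heading=90, draw]
Final: pos=(60.622,40), heading=90, 6 segment(s) drawn
Waypoints (7 total):
(0, 0)
(14.722, 8.5)
(17.321, 10)
(32.909, 19)
(50.229, 29)
(60.622, 35)
(60.622, 40)

Answer: (0, 0)
(14.722, 8.5)
(17.321, 10)
(32.909, 19)
(50.229, 29)
(60.622, 35)
(60.622, 40)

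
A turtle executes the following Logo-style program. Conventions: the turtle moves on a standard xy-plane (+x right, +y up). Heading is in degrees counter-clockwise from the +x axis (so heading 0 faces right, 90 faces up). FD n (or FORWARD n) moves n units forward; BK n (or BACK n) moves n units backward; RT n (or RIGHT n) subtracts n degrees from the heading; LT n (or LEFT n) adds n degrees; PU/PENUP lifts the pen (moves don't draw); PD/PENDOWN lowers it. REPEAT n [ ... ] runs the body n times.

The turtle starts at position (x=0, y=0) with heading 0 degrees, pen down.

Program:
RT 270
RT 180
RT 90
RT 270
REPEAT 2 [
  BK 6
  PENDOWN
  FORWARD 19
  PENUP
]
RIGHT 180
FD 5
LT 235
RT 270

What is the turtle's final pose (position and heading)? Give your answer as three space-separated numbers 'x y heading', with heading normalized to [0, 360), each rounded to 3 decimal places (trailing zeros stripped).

Answer: 0 -21 55

Derivation:
Executing turtle program step by step:
Start: pos=(0,0), heading=0, pen down
RT 270: heading 0 -> 90
RT 180: heading 90 -> 270
RT 90: heading 270 -> 180
RT 270: heading 180 -> 270
REPEAT 2 [
  -- iteration 1/2 --
  BK 6: (0,0) -> (0,6) [heading=270, draw]
  PD: pen down
  FD 19: (0,6) -> (0,-13) [heading=270, draw]
  PU: pen up
  -- iteration 2/2 --
  BK 6: (0,-13) -> (0,-7) [heading=270, move]
  PD: pen down
  FD 19: (0,-7) -> (0,-26) [heading=270, draw]
  PU: pen up
]
RT 180: heading 270 -> 90
FD 5: (0,-26) -> (0,-21) [heading=90, move]
LT 235: heading 90 -> 325
RT 270: heading 325 -> 55
Final: pos=(0,-21), heading=55, 3 segment(s) drawn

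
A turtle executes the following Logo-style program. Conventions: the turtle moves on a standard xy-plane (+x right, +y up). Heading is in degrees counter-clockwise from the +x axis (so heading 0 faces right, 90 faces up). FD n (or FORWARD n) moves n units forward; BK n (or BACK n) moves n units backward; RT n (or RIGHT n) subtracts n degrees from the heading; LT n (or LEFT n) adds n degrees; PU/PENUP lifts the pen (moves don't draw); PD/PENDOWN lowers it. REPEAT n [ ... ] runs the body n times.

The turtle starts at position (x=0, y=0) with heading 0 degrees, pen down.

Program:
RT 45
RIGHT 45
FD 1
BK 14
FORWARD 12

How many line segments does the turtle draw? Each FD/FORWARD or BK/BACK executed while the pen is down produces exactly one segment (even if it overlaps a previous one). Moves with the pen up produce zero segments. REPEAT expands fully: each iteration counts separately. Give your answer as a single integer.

Answer: 3

Derivation:
Executing turtle program step by step:
Start: pos=(0,0), heading=0, pen down
RT 45: heading 0 -> 315
RT 45: heading 315 -> 270
FD 1: (0,0) -> (0,-1) [heading=270, draw]
BK 14: (0,-1) -> (0,13) [heading=270, draw]
FD 12: (0,13) -> (0,1) [heading=270, draw]
Final: pos=(0,1), heading=270, 3 segment(s) drawn
Segments drawn: 3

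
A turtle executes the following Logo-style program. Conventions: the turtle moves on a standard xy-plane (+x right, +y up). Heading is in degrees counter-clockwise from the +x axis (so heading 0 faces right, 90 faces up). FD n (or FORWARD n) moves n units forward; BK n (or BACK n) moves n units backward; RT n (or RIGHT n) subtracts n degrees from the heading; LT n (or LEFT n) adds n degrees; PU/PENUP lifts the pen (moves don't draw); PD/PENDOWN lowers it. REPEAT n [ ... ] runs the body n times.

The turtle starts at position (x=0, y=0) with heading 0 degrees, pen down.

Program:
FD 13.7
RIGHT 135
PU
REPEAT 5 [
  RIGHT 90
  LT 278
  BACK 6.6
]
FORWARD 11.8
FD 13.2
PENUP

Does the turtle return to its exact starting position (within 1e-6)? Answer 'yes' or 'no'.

Executing turtle program step by step:
Start: pos=(0,0), heading=0, pen down
FD 13.7: (0,0) -> (13.7,0) [heading=0, draw]
RT 135: heading 0 -> 225
PU: pen up
REPEAT 5 [
  -- iteration 1/5 --
  RT 90: heading 225 -> 135
  LT 278: heading 135 -> 53
  BK 6.6: (13.7,0) -> (9.728,-5.271) [heading=53, move]
  -- iteration 2/5 --
  RT 90: heading 53 -> 323
  LT 278: heading 323 -> 241
  BK 6.6: (9.728,-5.271) -> (12.928,0.501) [heading=241, move]
  -- iteration 3/5 --
  RT 90: heading 241 -> 151
  LT 278: heading 151 -> 69
  BK 6.6: (12.928,0.501) -> (10.563,-5.66) [heading=69, move]
  -- iteration 4/5 --
  RT 90: heading 69 -> 339
  LT 278: heading 339 -> 257
  BK 6.6: (10.563,-5.66) -> (12.047,0.771) [heading=257, move]
  -- iteration 5/5 --
  RT 90: heading 257 -> 167
  LT 278: heading 167 -> 85
  BK 6.6: (12.047,0.771) -> (11.472,-5.804) [heading=85, move]
]
FD 11.8: (11.472,-5.804) -> (12.5,5.951) [heading=85, move]
FD 13.2: (12.5,5.951) -> (13.651,19.101) [heading=85, move]
PU: pen up
Final: pos=(13.651,19.101), heading=85, 1 segment(s) drawn

Start position: (0, 0)
Final position: (13.651, 19.101)
Distance = 23.477; >= 1e-6 -> NOT closed

Answer: no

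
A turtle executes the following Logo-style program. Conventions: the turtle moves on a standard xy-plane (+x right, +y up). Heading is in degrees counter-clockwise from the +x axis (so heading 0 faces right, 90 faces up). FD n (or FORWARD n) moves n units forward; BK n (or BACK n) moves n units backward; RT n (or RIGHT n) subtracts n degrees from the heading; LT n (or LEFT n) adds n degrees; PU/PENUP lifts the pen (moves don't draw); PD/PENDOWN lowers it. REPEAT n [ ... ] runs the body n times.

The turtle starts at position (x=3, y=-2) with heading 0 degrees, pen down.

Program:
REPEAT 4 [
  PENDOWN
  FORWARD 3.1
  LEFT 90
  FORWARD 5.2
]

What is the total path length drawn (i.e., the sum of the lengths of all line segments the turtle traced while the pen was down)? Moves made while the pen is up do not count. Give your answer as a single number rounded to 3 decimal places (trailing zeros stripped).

Answer: 33.2

Derivation:
Executing turtle program step by step:
Start: pos=(3,-2), heading=0, pen down
REPEAT 4 [
  -- iteration 1/4 --
  PD: pen down
  FD 3.1: (3,-2) -> (6.1,-2) [heading=0, draw]
  LT 90: heading 0 -> 90
  FD 5.2: (6.1,-2) -> (6.1,3.2) [heading=90, draw]
  -- iteration 2/4 --
  PD: pen down
  FD 3.1: (6.1,3.2) -> (6.1,6.3) [heading=90, draw]
  LT 90: heading 90 -> 180
  FD 5.2: (6.1,6.3) -> (0.9,6.3) [heading=180, draw]
  -- iteration 3/4 --
  PD: pen down
  FD 3.1: (0.9,6.3) -> (-2.2,6.3) [heading=180, draw]
  LT 90: heading 180 -> 270
  FD 5.2: (-2.2,6.3) -> (-2.2,1.1) [heading=270, draw]
  -- iteration 4/4 --
  PD: pen down
  FD 3.1: (-2.2,1.1) -> (-2.2,-2) [heading=270, draw]
  LT 90: heading 270 -> 0
  FD 5.2: (-2.2,-2) -> (3,-2) [heading=0, draw]
]
Final: pos=(3,-2), heading=0, 8 segment(s) drawn

Segment lengths:
  seg 1: (3,-2) -> (6.1,-2), length = 3.1
  seg 2: (6.1,-2) -> (6.1,3.2), length = 5.2
  seg 3: (6.1,3.2) -> (6.1,6.3), length = 3.1
  seg 4: (6.1,6.3) -> (0.9,6.3), length = 5.2
  seg 5: (0.9,6.3) -> (-2.2,6.3), length = 3.1
  seg 6: (-2.2,6.3) -> (-2.2,1.1), length = 5.2
  seg 7: (-2.2,1.1) -> (-2.2,-2), length = 3.1
  seg 8: (-2.2,-2) -> (3,-2), length = 5.2
Total = 33.2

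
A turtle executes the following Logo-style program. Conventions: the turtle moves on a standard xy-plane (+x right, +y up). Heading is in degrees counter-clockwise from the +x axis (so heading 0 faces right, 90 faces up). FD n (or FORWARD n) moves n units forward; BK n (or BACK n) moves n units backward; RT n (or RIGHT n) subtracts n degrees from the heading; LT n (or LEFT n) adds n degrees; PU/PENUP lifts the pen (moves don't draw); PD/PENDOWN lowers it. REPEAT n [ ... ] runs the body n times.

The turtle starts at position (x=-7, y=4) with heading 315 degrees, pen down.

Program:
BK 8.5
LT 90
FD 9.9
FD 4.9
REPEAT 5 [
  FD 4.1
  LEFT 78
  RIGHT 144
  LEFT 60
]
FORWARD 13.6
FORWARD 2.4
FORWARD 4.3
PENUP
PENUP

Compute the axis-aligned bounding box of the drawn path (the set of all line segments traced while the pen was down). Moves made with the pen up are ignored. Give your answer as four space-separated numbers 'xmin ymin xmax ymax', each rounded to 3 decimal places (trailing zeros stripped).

Executing turtle program step by step:
Start: pos=(-7,4), heading=315, pen down
BK 8.5: (-7,4) -> (-13.01,10.01) [heading=315, draw]
LT 90: heading 315 -> 45
FD 9.9: (-13.01,10.01) -> (-6.01,17.011) [heading=45, draw]
FD 4.9: (-6.01,17.011) -> (-2.545,20.476) [heading=45, draw]
REPEAT 5 [
  -- iteration 1/5 --
  FD 4.1: (-2.545,20.476) -> (0.354,23.375) [heading=45, draw]
  LT 78: heading 45 -> 123
  RT 144: heading 123 -> 339
  LT 60: heading 339 -> 39
  -- iteration 2/5 --
  FD 4.1: (0.354,23.375) -> (3.54,25.955) [heading=39, draw]
  LT 78: heading 39 -> 117
  RT 144: heading 117 -> 333
  LT 60: heading 333 -> 33
  -- iteration 3/5 --
  FD 4.1: (3.54,25.955) -> (6.979,28.188) [heading=33, draw]
  LT 78: heading 33 -> 111
  RT 144: heading 111 -> 327
  LT 60: heading 327 -> 27
  -- iteration 4/5 --
  FD 4.1: (6.979,28.188) -> (10.632,30.049) [heading=27, draw]
  LT 78: heading 27 -> 105
  RT 144: heading 105 -> 321
  LT 60: heading 321 -> 21
  -- iteration 5/5 --
  FD 4.1: (10.632,30.049) -> (14.46,31.519) [heading=21, draw]
  LT 78: heading 21 -> 99
  RT 144: heading 99 -> 315
  LT 60: heading 315 -> 15
]
FD 13.6: (14.46,31.519) -> (27.596,35.039) [heading=15, draw]
FD 2.4: (27.596,35.039) -> (29.914,35.66) [heading=15, draw]
FD 4.3: (29.914,35.66) -> (34.068,36.773) [heading=15, draw]
PU: pen up
PU: pen up
Final: pos=(34.068,36.773), heading=15, 11 segment(s) drawn

Segment endpoints: x in {-13.01, -7, -6.01, -2.545, 0.354, 3.54, 6.979, 10.632, 14.46, 27.596, 29.914, 34.068}, y in {4, 10.01, 17.011, 20.476, 23.375, 25.955, 28.188, 30.049, 31.519, 35.039, 35.66, 36.773}
xmin=-13.01, ymin=4, xmax=34.068, ymax=36.773

Answer: -13.01 4 34.068 36.773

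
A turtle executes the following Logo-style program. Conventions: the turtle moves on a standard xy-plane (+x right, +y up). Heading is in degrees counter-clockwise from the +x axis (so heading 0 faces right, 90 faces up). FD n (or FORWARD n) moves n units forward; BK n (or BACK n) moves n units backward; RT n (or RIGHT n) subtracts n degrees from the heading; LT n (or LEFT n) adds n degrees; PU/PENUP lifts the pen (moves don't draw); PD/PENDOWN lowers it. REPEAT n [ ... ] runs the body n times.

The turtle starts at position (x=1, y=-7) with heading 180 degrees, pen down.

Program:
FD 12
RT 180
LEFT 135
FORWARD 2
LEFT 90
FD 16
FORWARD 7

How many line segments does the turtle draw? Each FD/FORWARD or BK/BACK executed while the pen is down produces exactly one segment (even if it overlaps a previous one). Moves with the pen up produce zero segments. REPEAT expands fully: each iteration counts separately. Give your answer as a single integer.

Answer: 4

Derivation:
Executing turtle program step by step:
Start: pos=(1,-7), heading=180, pen down
FD 12: (1,-7) -> (-11,-7) [heading=180, draw]
RT 180: heading 180 -> 0
LT 135: heading 0 -> 135
FD 2: (-11,-7) -> (-12.414,-5.586) [heading=135, draw]
LT 90: heading 135 -> 225
FD 16: (-12.414,-5.586) -> (-23.728,-16.899) [heading=225, draw]
FD 7: (-23.728,-16.899) -> (-28.678,-21.849) [heading=225, draw]
Final: pos=(-28.678,-21.849), heading=225, 4 segment(s) drawn
Segments drawn: 4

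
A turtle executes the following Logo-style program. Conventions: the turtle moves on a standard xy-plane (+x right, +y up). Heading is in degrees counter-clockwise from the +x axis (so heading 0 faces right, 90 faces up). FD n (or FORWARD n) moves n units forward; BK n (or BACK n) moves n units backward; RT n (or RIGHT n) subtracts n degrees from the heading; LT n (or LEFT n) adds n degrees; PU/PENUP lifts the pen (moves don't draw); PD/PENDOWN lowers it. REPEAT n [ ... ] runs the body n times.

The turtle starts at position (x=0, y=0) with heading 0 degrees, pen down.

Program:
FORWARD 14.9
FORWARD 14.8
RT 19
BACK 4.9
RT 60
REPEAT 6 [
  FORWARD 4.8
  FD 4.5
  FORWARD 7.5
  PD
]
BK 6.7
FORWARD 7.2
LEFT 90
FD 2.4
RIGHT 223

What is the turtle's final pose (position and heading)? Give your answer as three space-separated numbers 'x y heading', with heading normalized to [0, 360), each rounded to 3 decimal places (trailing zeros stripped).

Answer: 46.752 -97.386 148

Derivation:
Executing turtle program step by step:
Start: pos=(0,0), heading=0, pen down
FD 14.9: (0,0) -> (14.9,0) [heading=0, draw]
FD 14.8: (14.9,0) -> (29.7,0) [heading=0, draw]
RT 19: heading 0 -> 341
BK 4.9: (29.7,0) -> (25.067,1.595) [heading=341, draw]
RT 60: heading 341 -> 281
REPEAT 6 [
  -- iteration 1/6 --
  FD 4.8: (25.067,1.595) -> (25.983,-3.117) [heading=281, draw]
  FD 4.5: (25.983,-3.117) -> (26.841,-7.534) [heading=281, draw]
  FD 7.5: (26.841,-7.534) -> (28.273,-14.896) [heading=281, draw]
  PD: pen down
  -- iteration 2/6 --
  FD 4.8: (28.273,-14.896) -> (29.188,-19.608) [heading=281, draw]
  FD 4.5: (29.188,-19.608) -> (30.047,-24.025) [heading=281, draw]
  FD 7.5: (30.047,-24.025) -> (31.478,-31.387) [heading=281, draw]
  PD: pen down
  -- iteration 3/6 --
  FD 4.8: (31.478,-31.387) -> (32.394,-36.099) [heading=281, draw]
  FD 4.5: (32.394,-36.099) -> (33.253,-40.517) [heading=281, draw]
  FD 7.5: (33.253,-40.517) -> (34.684,-47.879) [heading=281, draw]
  PD: pen down
  -- iteration 4/6 --
  FD 4.8: (34.684,-47.879) -> (35.6,-52.591) [heading=281, draw]
  FD 4.5: (35.6,-52.591) -> (36.458,-57.008) [heading=281, draw]
  FD 7.5: (36.458,-57.008) -> (37.889,-64.37) [heading=281, draw]
  PD: pen down
  -- iteration 5/6 --
  FD 4.8: (37.889,-64.37) -> (38.805,-69.082) [heading=281, draw]
  FD 4.5: (38.805,-69.082) -> (39.664,-73.499) [heading=281, draw]
  FD 7.5: (39.664,-73.499) -> (41.095,-80.861) [heading=281, draw]
  PD: pen down
  -- iteration 6/6 --
  FD 4.8: (41.095,-80.861) -> (42.011,-85.573) [heading=281, draw]
  FD 4.5: (42.011,-85.573) -> (42.869,-89.991) [heading=281, draw]
  FD 7.5: (42.869,-89.991) -> (44.301,-97.353) [heading=281, draw]
  PD: pen down
]
BK 6.7: (44.301,-97.353) -> (43.022,-90.776) [heading=281, draw]
FD 7.2: (43.022,-90.776) -> (44.396,-97.844) [heading=281, draw]
LT 90: heading 281 -> 11
FD 2.4: (44.396,-97.844) -> (46.752,-97.386) [heading=11, draw]
RT 223: heading 11 -> 148
Final: pos=(46.752,-97.386), heading=148, 24 segment(s) drawn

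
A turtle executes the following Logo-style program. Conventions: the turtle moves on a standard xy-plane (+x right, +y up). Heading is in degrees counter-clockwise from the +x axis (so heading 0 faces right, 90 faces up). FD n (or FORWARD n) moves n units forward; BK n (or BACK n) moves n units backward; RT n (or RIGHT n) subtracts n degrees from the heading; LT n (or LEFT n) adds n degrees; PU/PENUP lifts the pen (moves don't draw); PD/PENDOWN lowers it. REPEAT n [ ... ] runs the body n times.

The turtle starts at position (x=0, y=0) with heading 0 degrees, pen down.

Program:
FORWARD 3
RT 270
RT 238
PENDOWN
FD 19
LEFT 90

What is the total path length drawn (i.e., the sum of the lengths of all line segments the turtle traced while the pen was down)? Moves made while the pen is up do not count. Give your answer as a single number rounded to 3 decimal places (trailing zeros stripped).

Executing turtle program step by step:
Start: pos=(0,0), heading=0, pen down
FD 3: (0,0) -> (3,0) [heading=0, draw]
RT 270: heading 0 -> 90
RT 238: heading 90 -> 212
PD: pen down
FD 19: (3,0) -> (-13.113,-10.068) [heading=212, draw]
LT 90: heading 212 -> 302
Final: pos=(-13.113,-10.068), heading=302, 2 segment(s) drawn

Segment lengths:
  seg 1: (0,0) -> (3,0), length = 3
  seg 2: (3,0) -> (-13.113,-10.068), length = 19
Total = 22

Answer: 22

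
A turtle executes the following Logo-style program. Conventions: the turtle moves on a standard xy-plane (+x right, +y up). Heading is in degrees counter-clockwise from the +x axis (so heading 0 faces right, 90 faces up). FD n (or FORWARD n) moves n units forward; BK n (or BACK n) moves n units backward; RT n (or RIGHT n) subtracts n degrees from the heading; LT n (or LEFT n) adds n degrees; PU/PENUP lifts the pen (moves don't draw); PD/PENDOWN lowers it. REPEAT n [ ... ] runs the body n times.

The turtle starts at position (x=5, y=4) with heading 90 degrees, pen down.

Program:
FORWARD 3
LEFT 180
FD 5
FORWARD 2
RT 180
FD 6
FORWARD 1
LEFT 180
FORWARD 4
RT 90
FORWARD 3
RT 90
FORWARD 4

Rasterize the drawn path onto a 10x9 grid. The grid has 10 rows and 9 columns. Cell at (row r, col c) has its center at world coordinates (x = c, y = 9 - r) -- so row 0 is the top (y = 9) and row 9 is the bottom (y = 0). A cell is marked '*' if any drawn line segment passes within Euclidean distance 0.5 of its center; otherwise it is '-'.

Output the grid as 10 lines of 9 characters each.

Answer: ---------
---------
--*--*---
--*--*---
--*--*---
--*--*---
--****---
-----*---
-----*---
-----*---

Derivation:
Segment 0: (5,4) -> (5,7)
Segment 1: (5,7) -> (5,2)
Segment 2: (5,2) -> (5,0)
Segment 3: (5,0) -> (5,6)
Segment 4: (5,6) -> (5,7)
Segment 5: (5,7) -> (5,3)
Segment 6: (5,3) -> (2,3)
Segment 7: (2,3) -> (2,7)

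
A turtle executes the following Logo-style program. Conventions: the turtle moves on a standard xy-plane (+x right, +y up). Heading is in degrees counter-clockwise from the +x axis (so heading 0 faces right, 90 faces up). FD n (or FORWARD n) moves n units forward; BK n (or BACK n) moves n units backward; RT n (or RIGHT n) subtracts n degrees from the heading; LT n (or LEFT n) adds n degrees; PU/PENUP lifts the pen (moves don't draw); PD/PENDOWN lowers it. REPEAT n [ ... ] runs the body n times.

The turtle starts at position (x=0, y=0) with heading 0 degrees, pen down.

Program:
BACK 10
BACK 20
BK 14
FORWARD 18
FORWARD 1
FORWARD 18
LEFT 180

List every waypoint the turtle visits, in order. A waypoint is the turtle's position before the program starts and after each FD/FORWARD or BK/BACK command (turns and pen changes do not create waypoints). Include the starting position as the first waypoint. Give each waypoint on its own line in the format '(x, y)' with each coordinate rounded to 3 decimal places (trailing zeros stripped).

Answer: (0, 0)
(-10, 0)
(-30, 0)
(-44, 0)
(-26, 0)
(-25, 0)
(-7, 0)

Derivation:
Executing turtle program step by step:
Start: pos=(0,0), heading=0, pen down
BK 10: (0,0) -> (-10,0) [heading=0, draw]
BK 20: (-10,0) -> (-30,0) [heading=0, draw]
BK 14: (-30,0) -> (-44,0) [heading=0, draw]
FD 18: (-44,0) -> (-26,0) [heading=0, draw]
FD 1: (-26,0) -> (-25,0) [heading=0, draw]
FD 18: (-25,0) -> (-7,0) [heading=0, draw]
LT 180: heading 0 -> 180
Final: pos=(-7,0), heading=180, 6 segment(s) drawn
Waypoints (7 total):
(0, 0)
(-10, 0)
(-30, 0)
(-44, 0)
(-26, 0)
(-25, 0)
(-7, 0)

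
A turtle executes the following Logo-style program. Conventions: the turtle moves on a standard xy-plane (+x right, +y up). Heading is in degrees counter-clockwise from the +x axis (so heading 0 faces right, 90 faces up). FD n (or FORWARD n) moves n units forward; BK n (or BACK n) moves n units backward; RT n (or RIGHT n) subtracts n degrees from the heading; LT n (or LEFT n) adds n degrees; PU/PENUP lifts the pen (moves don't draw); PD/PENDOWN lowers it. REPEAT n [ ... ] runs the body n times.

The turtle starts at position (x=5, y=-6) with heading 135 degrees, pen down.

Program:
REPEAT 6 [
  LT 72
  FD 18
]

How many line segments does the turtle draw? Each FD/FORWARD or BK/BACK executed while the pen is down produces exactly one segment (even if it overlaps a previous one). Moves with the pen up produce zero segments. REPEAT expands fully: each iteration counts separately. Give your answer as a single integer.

Executing turtle program step by step:
Start: pos=(5,-6), heading=135, pen down
REPEAT 6 [
  -- iteration 1/6 --
  LT 72: heading 135 -> 207
  FD 18: (5,-6) -> (-11.038,-14.172) [heading=207, draw]
  -- iteration 2/6 --
  LT 72: heading 207 -> 279
  FD 18: (-11.038,-14.172) -> (-8.222,-31.95) [heading=279, draw]
  -- iteration 3/6 --
  LT 72: heading 279 -> 351
  FD 18: (-8.222,-31.95) -> (9.556,-34.766) [heading=351, draw]
  -- iteration 4/6 --
  LT 72: heading 351 -> 63
  FD 18: (9.556,-34.766) -> (17.728,-18.728) [heading=63, draw]
  -- iteration 5/6 --
  LT 72: heading 63 -> 135
  FD 18: (17.728,-18.728) -> (5,-6) [heading=135, draw]
  -- iteration 6/6 --
  LT 72: heading 135 -> 207
  FD 18: (5,-6) -> (-11.038,-14.172) [heading=207, draw]
]
Final: pos=(-11.038,-14.172), heading=207, 6 segment(s) drawn
Segments drawn: 6

Answer: 6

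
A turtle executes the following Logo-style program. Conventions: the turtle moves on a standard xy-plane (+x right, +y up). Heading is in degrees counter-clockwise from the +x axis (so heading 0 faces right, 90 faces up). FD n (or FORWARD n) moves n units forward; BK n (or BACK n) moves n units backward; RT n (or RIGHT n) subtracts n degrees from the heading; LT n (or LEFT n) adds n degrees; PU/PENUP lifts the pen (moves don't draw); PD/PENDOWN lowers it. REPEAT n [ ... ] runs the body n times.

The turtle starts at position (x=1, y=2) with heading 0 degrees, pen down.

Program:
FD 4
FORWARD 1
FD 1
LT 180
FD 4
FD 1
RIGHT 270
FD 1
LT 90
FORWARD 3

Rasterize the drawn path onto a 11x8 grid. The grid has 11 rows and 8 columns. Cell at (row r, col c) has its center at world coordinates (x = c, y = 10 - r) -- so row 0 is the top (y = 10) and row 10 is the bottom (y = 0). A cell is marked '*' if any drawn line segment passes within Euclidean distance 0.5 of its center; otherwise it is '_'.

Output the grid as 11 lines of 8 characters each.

Answer: ________
________
________
________
________
________
________
________
_*******
__****__
________

Derivation:
Segment 0: (1,2) -> (5,2)
Segment 1: (5,2) -> (6,2)
Segment 2: (6,2) -> (7,2)
Segment 3: (7,2) -> (3,2)
Segment 4: (3,2) -> (2,2)
Segment 5: (2,2) -> (2,1)
Segment 6: (2,1) -> (5,1)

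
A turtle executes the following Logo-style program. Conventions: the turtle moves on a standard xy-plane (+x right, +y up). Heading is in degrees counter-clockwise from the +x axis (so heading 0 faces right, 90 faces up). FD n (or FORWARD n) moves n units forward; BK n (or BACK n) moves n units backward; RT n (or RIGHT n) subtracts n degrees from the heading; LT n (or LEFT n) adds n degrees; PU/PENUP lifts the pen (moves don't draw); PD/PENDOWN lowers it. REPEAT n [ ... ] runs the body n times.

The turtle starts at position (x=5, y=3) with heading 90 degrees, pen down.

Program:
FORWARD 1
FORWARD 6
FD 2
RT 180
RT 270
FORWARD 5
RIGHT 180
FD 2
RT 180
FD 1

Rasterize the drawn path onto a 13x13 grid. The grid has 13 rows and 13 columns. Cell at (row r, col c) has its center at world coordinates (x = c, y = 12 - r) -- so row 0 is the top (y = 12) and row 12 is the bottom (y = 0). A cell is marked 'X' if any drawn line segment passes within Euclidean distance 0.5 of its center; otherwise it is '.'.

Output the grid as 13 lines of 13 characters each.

Segment 0: (5,3) -> (5,4)
Segment 1: (5,4) -> (5,10)
Segment 2: (5,10) -> (5,12)
Segment 3: (5,12) -> (10,12)
Segment 4: (10,12) -> (8,12)
Segment 5: (8,12) -> (9,12)

Answer: .....XXXXXX..
.....X.......
.....X.......
.....X.......
.....X.......
.....X.......
.....X.......
.....X.......
.....X.......
.....X.......
.............
.............
.............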